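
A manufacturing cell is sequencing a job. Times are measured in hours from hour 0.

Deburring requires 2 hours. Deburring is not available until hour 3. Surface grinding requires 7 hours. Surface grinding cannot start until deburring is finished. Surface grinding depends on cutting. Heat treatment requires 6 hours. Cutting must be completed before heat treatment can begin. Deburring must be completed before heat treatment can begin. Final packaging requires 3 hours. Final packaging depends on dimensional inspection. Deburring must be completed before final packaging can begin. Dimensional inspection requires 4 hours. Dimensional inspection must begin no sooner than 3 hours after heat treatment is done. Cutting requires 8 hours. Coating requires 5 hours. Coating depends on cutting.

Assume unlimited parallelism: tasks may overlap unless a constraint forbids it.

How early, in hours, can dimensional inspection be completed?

Deburring cannot begin until its own release at hour 3. It runs from hour 3 to 3 + 2 = hour 5.
Cutting can start immediately at hour 0; it finishes at hour 8.
Heat treatment cannot start until cutting (finishes hour 8); deburring (finishes hour 5). The controlling bound is hour 8, so heat treatment finishes at 8 + 6 = hour 14.
Dimensional inspection waits on heat treatment (finishes hour 14, plus 3-hour gap → hour 17), so it starts at hour 17 and finishes at 17 + 4 = hour 21.

21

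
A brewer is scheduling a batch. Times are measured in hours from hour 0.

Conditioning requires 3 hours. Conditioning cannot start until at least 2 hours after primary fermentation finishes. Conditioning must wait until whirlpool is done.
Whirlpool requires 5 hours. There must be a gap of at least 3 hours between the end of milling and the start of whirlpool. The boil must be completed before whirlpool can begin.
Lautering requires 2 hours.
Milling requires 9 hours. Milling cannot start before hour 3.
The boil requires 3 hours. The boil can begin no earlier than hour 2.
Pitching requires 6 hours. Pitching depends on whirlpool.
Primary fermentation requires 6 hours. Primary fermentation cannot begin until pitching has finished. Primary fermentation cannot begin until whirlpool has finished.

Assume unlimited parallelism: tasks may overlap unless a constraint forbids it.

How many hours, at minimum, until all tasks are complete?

The boil waits on its own release at hour 2, so it starts at hour 2 and finishes at 2 + 3 = hour 5.
Lautering can start immediately at hour 0; it finishes at hour 2.
Milling cannot begin until its own release at hour 3. It runs from hour 3 to 3 + 9 = hour 12.
For whirlpool: milling (finishes hour 12, plus 3-hour gap → hour 15); the boil (finishes hour 5). Taking the maximum gives a start of hour 15, and it finishes at 15 + 5 = hour 20.
After whirlpool (finishes hour 20), pitching can start at hour 20 and finishes at hour 26.
Primary fermentation cannot start until pitching (finishes hour 26); whirlpool (finishes hour 20). The controlling bound is hour 26, so primary fermentation finishes at 26 + 6 = hour 32.
Conditioning needs all of primary fermentation (finishes hour 32, plus 2-hour gap → hour 34); whirlpool (finishes hour 20). That puts its earliest start at hour 34; it finishes at 34 + 3 = hour 37.
All tasks are finished once the last one completes. Finish times: Milling at 12, Lautering at 2, The boil at 5, Whirlpool at 20, Pitching at 26, Primary fermentation at 32, Conditioning at 37. The latest is hour 37.

37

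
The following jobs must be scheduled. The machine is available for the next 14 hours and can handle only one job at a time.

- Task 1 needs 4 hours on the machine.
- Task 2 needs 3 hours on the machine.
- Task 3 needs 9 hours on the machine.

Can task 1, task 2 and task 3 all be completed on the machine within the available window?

No

Running back to back, the jobs need 4 + 3 + 9 = 16 hours on the machine.
Since 16 > 14, they cannot all fit.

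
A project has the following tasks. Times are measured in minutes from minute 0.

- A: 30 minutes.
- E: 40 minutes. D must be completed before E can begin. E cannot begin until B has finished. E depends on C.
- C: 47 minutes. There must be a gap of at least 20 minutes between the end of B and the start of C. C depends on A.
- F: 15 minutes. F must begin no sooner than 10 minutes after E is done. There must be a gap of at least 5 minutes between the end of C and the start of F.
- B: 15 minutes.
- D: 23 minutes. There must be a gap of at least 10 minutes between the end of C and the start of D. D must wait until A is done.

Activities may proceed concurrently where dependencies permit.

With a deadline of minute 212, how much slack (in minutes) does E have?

32

B can start immediately at minute 0; it finishes at minute 15.
A can start immediately at minute 0; it finishes at minute 30.
C has to wait for B (finishes minute 15, plus 20-minute gap → minute 35); A (finishes minute 30). The latest of these is minute 35, so C runs minute 35 to 35 + 47 = minute 82.
D needs all of C (finishes minute 82, plus 10-minute gap → minute 92); A (finishes minute 30). That puts its earliest start at minute 92; it finishes at 92 + 23 = minute 115.
E needs all of D (finishes minute 115); B (finishes minute 15); C (finishes minute 82). That puts its earliest start at minute 115; it finishes at 115 + 40 = minute 155.

Working backward from the deadline:
Nothing follows F; the deadline of minute 212 is its only limit. It must start by 212 − 15 = minute 197.
E feeds into F (must start by minute 197, minus 10-minute gap → minute 187); so E must finish by minute 187 and therefore start by minute 147.
So E can start as early as minute 115 and as late as minute 147, giving 147 − 115 = 32 minutes of slack.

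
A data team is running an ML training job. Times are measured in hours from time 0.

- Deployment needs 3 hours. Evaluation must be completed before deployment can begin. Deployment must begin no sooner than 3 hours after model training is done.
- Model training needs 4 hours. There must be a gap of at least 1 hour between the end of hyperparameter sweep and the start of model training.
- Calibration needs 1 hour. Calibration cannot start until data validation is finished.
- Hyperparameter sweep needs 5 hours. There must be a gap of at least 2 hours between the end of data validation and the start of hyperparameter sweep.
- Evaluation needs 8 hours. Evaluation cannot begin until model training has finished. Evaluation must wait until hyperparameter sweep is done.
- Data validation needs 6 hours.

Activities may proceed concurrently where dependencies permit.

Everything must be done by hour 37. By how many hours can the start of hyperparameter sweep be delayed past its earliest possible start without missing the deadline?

Data validation can start immediately at hour 0; it finishes at hour 6.
After data validation (finishes hour 6, plus 2-hour gap → hour 8), hyperparameter sweep can start at hour 8 and finishes at hour 13.

Working backward from the deadline:
Deployment has no dependents, so it just needs to finish by hour 37. Starting by 37 − 3 = hour 34 achieves that.
Evaluation has to be done before deployment (must start by hour 34). That means finishing by hour 34, i.e. starting by 34 − 8 = hour 26.
Model training has several dependents: evaluation (must start by hour 26); deployment (must start by hour 34, minus 3-hour gap → hour 31). The earliest of those limits is hour 26, so model training must start by 26 − 4 = hour 22.
Hyperparameter sweep feeds model training (must start by hour 22, minus 1-hour gap → hour 21); evaluation (must start by hour 26). Taking the minimum, hyperparameter sweep must finish by hour 21 and start by 21 − 5 = hour 16.
So hyperparameter sweep can start as early as hour 8 and as late as hour 16, giving 16 − 8 = 8 hours of slack.

8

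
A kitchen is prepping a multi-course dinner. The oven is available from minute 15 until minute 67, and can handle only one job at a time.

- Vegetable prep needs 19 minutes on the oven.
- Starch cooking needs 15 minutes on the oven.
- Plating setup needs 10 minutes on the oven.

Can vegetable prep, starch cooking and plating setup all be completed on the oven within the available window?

Yes

The oven window is 67 − 15 = 52 minutes.
Running back to back, the jobs need 19 + 15 + 10 = 44 minutes on the oven.
Since 44 ≤ 52, they fit within the window.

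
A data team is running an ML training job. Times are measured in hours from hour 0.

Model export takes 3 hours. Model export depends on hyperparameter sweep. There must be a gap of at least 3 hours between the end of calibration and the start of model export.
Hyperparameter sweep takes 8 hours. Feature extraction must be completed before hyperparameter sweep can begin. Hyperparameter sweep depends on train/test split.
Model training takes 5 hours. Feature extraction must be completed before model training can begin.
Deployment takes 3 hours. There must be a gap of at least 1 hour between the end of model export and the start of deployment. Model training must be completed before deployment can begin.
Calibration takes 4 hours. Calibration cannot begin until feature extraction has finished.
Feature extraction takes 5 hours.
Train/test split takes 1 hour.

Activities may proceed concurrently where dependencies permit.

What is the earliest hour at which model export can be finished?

16

Nothing blocks train/test split, so it runs from hour 0 to hour 1.
Nothing blocks feature extraction, so it runs from hour 0 to hour 5.
Calibration waits on feature extraction (finishes hour 5), so it starts at hour 5 and finishes at 5 + 4 = hour 9.
For hyperparameter sweep: feature extraction (finishes hour 5); train/test split (finishes hour 1). Taking the maximum gives a start of hour 5, and it finishes at 5 + 8 = hour 13.
Model export has to wait for hyperparameter sweep (finishes hour 13); calibration (finishes hour 9, plus 3-hour gap → hour 12). The latest of these is hour 13, so model export runs hour 13 to 13 + 3 = hour 16.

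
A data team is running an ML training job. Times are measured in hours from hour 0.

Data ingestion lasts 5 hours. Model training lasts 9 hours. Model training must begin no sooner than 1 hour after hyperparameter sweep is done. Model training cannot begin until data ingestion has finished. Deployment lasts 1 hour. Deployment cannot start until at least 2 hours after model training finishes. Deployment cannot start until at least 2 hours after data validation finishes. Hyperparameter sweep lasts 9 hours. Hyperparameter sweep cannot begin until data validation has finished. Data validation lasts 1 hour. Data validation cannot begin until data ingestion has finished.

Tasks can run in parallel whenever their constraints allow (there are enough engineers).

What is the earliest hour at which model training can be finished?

25

Data ingestion can start immediately at hour 0; it finishes at hour 5.
After data ingestion (finishes hour 5), data validation can start at hour 5 and finishes at hour 6.
After data validation (finishes hour 6), hyperparameter sweep can start at hour 6 and finishes at hour 15.
Model training needs all of hyperparameter sweep (finishes hour 15, plus 1-hour gap → hour 16); data ingestion (finishes hour 5). That puts its earliest start at hour 16; it finishes at 16 + 9 = hour 25.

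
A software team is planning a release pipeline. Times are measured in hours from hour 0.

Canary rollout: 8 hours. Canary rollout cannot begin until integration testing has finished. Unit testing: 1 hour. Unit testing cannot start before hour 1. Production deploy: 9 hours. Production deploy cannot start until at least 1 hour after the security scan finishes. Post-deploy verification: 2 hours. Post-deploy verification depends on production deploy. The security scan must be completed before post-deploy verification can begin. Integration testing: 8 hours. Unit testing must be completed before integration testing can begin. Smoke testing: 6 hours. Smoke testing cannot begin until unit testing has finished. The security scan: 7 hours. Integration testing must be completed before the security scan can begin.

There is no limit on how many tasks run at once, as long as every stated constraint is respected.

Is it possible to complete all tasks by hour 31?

Unit testing cannot begin until its own release at hour 1. It runs from hour 1 to 1 + 1 = hour 2.
After unit testing (finishes hour 2), smoke testing can start at hour 2 and finishes at hour 8.
Integration testing waits on unit testing (finishes hour 2), so it starts at hour 2 and finishes at 2 + 8 = hour 10.
Canary rollout cannot begin until integration testing (finishes hour 10). It runs from hour 10 to 10 + 8 = hour 18.
The security scan cannot begin until integration testing (finishes hour 10). It runs from hour 10 to 10 + 7 = hour 17.
Production deploy waits on the security scan (finishes hour 17, plus 1-hour gap → hour 18), so it starts at hour 18 and finishes at 18 + 9 = hour 27.
Post-deploy verification needs all of production deploy (finishes hour 27); the security scan (finishes hour 17). That puts its earliest start at hour 27; it finishes at 27 + 2 = hour 29.
Every task is finished by hour 29, which is no later than the deadline of 31, so the schedule is feasible.

Yes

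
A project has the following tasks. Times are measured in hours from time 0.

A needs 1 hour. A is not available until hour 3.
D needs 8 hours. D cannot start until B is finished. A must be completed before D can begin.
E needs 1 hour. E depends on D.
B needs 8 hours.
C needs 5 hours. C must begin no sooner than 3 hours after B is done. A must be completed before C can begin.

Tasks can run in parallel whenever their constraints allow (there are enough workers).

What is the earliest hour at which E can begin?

16

B has no prerequisites, so it starts at hour 0 and finishes at hour 8.
A waits on its own release at hour 3, so it starts at hour 3 and finishes at 3 + 1 = hour 4.
D needs all of B (finishes hour 8); A (finishes hour 4). That puts its earliest start at hour 8; it finishes at 8 + 8 = hour 16.
E waits on D (finishes hour 16), so the earliest it can start is hour 16.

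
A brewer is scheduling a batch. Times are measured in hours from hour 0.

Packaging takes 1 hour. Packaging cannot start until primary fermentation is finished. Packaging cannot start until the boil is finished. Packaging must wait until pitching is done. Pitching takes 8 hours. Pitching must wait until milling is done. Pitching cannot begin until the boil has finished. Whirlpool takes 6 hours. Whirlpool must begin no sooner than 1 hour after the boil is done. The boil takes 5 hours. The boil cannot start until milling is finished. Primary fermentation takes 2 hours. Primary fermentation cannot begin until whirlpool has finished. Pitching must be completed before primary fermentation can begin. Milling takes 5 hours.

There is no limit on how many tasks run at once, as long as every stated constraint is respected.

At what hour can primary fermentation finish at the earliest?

Milling has no prerequisites, so it starts at hour 0 and finishes at hour 5.
After milling (finishes hour 5), the boil can start at hour 5 and finishes at hour 10.
Pitching cannot start until milling (finishes hour 5); the boil (finishes hour 10). The controlling bound is hour 10, so pitching finishes at 10 + 8 = hour 18.
After the boil (finishes hour 10, plus 1-hour gap → hour 11), whirlpool can start at hour 11 and finishes at hour 17.
For primary fermentation: whirlpool (finishes hour 17); pitching (finishes hour 18). Taking the maximum gives a start of hour 18, and it finishes at 18 + 2 = hour 20.

20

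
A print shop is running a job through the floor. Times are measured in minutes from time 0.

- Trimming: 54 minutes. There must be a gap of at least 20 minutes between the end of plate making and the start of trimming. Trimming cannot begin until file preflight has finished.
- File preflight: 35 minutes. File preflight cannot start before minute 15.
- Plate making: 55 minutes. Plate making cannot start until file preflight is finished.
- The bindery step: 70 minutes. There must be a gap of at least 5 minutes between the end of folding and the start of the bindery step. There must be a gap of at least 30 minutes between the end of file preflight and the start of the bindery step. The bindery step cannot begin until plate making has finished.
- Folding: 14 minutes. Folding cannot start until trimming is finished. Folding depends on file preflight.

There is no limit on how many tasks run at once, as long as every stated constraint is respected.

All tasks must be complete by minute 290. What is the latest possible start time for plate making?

72

To finish by minute 290, the bindery step (duration 70) must start no later than minute 220.
Folding must finish before the bindery step (must start by minute 220, minus 5-minute gap → minute 215). With a 14-minute duration, folding must start by 215 − 14 = minute 201.
Trimming feeds into folding (must start by minute 201); so trimming must finish by minute 201 and therefore start by minute 147.
Plate making feeds trimming (must start by minute 147, minus 20-minute gap → minute 127); the bindery step (must start by minute 220). Taking the minimum, plate making must finish by minute 127 and start by 127 − 55 = minute 72.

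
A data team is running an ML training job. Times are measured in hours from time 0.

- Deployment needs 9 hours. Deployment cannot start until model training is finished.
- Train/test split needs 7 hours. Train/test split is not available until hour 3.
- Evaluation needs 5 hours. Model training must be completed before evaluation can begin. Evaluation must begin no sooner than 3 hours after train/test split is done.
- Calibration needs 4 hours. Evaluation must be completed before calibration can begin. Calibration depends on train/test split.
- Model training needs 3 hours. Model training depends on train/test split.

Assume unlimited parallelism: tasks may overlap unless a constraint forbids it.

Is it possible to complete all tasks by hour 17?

No

After its own release at hour 3, train/test split can start at hour 3 and finishes at hour 10.
Model training cannot begin until train/test split (finishes hour 10). It runs from hour 10 to 10 + 3 = hour 13.
After model training (finishes hour 13), deployment can start at hour 13 and finishes at hour 22.
Evaluation has to wait for model training (finishes hour 13); train/test split (finishes hour 10, plus 3-hour gap → hour 13). The latest of these is hour 13, so evaluation runs hour 13 to 13 + 5 = hour 18.
Calibration needs all of evaluation (finishes hour 18); train/test split (finishes hour 10). That puts its earliest start at hour 18; it finishes at 18 + 4 = hour 22.
The earliest everything can be done is hour 22, which is after the deadline of 17, so it is not possible.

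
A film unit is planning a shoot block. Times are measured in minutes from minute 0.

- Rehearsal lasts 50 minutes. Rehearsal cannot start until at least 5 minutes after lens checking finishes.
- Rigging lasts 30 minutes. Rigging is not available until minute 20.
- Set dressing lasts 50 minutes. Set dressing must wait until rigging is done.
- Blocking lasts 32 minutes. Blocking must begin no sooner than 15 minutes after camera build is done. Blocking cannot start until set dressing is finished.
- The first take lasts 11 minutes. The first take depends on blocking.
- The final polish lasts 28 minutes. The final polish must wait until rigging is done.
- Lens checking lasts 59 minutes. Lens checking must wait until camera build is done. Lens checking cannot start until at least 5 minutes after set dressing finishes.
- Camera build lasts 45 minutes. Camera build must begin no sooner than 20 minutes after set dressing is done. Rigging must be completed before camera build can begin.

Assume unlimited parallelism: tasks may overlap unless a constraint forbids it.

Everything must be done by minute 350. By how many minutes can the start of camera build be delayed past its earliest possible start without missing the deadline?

71

After its own release at minute 20, rigging can start at minute 20 and finishes at minute 50.
Set dressing waits on rigging (finishes minute 50), so it starts at minute 50 and finishes at 50 + 50 = minute 100.
For camera build: set dressing (finishes minute 100, plus 20-minute gap → minute 120); rigging (finishes minute 50). Taking the maximum gives a start of minute 120, and it finishes at 120 + 45 = minute 165.

Working backward from the deadline:
To finish by minute 350, rehearsal (duration 50) must start no later than minute 300.
Lens checking feeds into rehearsal (must start by minute 300, minus 5-minute gap → minute 295); so lens checking must finish by minute 295 and therefore start by minute 236.
The first take must finish by minute 350; it takes 11 minutes, so it must start by 350 − 11 = minute 339.
Since the first take (must start by minute 339) depends on it, blocking must finish by minute 339. Backing off its 32-minute duration gives a latest start of minute 307.
Camera build must finish in time for lens checking (must start by minute 236); blocking (must start by minute 307, minus 15-minute gap → minute 292). The tightest is minute 236, so camera build must start by 236 − 45 = minute 191.
So camera build can start as early as minute 120 and as late as minute 191, giving 191 − 120 = 71 minutes of slack.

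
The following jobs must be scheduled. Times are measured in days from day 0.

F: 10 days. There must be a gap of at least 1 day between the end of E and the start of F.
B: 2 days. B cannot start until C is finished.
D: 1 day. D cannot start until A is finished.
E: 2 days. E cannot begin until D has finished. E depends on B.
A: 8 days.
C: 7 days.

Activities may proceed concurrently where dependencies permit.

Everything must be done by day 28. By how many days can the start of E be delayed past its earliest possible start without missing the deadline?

C has no prerequisites, so it starts at day 0 and finishes at day 7.
B waits on C (finishes day 7), so it starts at day 7 and finishes at 7 + 2 = day 9.
A has no prerequisites, so it starts at day 0 and finishes at day 8.
D waits on A (finishes day 8), so it starts at day 8 and finishes at 8 + 1 = day 9.
For E: D (finishes day 9); B (finishes day 9). Taking the maximum gives a start of day 9, and it finishes at 9 + 2 = day 11.

Working backward from the deadline:
To finish by day 28, F (duration 10) must start no later than day 18.
E must finish before F (must start by day 18, minus 1-day gap → day 17). With a 2-day duration, E must start by 17 − 2 = day 15.
So E can start as early as day 9 and as late as day 15, giving 15 − 9 = 6 days of slack.

6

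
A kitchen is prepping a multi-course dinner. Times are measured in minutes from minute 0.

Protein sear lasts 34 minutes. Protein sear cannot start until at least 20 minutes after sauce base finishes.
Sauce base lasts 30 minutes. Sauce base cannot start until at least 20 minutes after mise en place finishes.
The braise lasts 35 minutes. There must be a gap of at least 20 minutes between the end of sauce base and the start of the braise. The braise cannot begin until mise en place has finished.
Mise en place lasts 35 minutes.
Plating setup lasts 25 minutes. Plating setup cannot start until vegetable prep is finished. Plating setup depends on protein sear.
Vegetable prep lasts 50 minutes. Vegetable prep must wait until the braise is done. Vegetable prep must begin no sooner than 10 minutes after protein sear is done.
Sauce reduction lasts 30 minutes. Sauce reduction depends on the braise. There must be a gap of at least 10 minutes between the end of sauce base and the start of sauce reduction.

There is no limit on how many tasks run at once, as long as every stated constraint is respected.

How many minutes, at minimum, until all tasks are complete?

224

Nothing blocks mise en place, so it runs from minute 0 to minute 35.
Sauce base waits on mise en place (finishes minute 35, plus 20-minute gap → minute 55), so it starts at minute 55 and finishes at 55 + 30 = minute 85.
After sauce base (finishes minute 85, plus 20-minute gap → minute 105), protein sear can start at minute 105 and finishes at minute 139.
For the braise: sauce base (finishes minute 85, plus 20-minute gap → minute 105); mise en place (finishes minute 35). Taking the maximum gives a start of minute 105, and it finishes at 105 + 35 = minute 140.
Sauce reduction needs all of the braise (finishes minute 140); sauce base (finishes minute 85, plus 10-minute gap → minute 95). That puts its earliest start at minute 140; it finishes at 140 + 30 = minute 170.
Vegetable prep has to wait for the braise (finishes minute 140); protein sear (finishes minute 139, plus 10-minute gap → minute 149). The latest of these is minute 149, so vegetable prep runs minute 149 to 149 + 50 = minute 199.
Plating setup needs all of vegetable prep (finishes minute 199); protein sear (finishes minute 139). That puts its earliest start at minute 199; it finishes at 199 + 25 = minute 224.
All tasks are finished once the last one completes. Finish times: Mise en place at 35, Sauce base at 85, The braise at 140, Protein sear at 139, Vegetable prep at 199, Sauce reduction at 170, Plating setup at 224. The latest is minute 224.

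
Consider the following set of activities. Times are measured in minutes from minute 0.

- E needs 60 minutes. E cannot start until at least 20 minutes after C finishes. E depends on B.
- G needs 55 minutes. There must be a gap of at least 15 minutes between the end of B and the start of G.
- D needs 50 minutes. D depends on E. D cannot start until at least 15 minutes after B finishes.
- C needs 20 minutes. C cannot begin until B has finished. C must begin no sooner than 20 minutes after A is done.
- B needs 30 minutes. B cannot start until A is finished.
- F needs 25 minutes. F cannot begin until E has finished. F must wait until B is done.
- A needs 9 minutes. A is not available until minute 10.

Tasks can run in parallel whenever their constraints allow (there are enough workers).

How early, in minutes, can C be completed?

69

A waits on its own release at minute 10, so it starts at minute 10 and finishes at 10 + 9 = minute 19.
After A (finishes minute 19), B can start at minute 19 and finishes at minute 49.
C cannot start until B (finishes minute 49); A (finishes minute 19, plus 20-minute gap → minute 39). The controlling bound is minute 49, so C finishes at 49 + 20 = minute 69.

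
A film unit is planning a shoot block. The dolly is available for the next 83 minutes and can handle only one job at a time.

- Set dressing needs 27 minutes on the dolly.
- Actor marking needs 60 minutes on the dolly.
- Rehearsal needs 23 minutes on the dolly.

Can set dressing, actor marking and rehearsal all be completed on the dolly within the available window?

Running back to back, the jobs need 27 + 60 + 23 = 110 minutes on the dolly.
Since 110 > 83, they cannot all fit.

No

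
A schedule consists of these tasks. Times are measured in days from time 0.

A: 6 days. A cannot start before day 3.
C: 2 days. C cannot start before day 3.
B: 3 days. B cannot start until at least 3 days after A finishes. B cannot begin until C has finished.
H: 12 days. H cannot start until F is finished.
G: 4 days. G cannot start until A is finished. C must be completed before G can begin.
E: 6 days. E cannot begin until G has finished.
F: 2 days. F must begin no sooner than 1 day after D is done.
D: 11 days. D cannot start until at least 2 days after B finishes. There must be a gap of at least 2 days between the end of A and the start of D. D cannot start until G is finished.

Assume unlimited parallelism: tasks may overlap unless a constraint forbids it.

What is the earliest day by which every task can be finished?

C cannot begin until its own release at day 3. It runs from day 3 to 3 + 2 = day 5.
After its own release at day 3, A can start at day 3 and finishes at day 9.
For G: A (finishes day 9); C (finishes day 5). Taking the maximum gives a start of day 9, and it finishes at 9 + 4 = day 13.
E cannot begin until G (finishes day 13). It runs from day 13 to 13 + 6 = day 19.
For B: A (finishes day 9, plus 3-day gap → day 12); C (finishes day 5). Taking the maximum gives a start of day 12, and it finishes at 12 + 3 = day 15.
D needs all of B (finishes day 15, plus 2-day gap → day 17); A (finishes day 9, plus 2-day gap → day 11); G (finishes day 13). That puts its earliest start at day 17; it finishes at 17 + 11 = day 28.
F cannot begin until D (finishes day 28, plus 1-day gap → day 29). It runs from day 29 to 29 + 2 = day 31.
H waits on F (finishes day 31), so it starts at day 31 and finishes at 31 + 12 = day 43.
All tasks are finished once the last one completes. Finish times: A at 9, B at 15, C at 5, D at 28, E at 19, F at 31, G at 13, H at 43. The latest is day 43.

43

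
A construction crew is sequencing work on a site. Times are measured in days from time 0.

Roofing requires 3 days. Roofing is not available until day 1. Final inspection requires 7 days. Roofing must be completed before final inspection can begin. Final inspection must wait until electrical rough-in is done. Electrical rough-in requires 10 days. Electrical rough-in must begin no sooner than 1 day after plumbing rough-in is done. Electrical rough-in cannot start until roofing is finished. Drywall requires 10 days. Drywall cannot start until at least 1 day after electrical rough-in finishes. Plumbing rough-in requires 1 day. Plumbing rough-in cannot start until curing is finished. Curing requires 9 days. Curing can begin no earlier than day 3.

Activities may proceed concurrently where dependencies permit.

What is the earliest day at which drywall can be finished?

After its own release at day 1, roofing can start at day 1 and finishes at day 4.
After its own release at day 3, curing can start at day 3 and finishes at day 12.
After curing (finishes day 12), plumbing rough-in can start at day 12 and finishes at day 13.
Electrical rough-in needs all of plumbing rough-in (finishes day 13, plus 1-day gap → day 14); roofing (finishes day 4). That puts its earliest start at day 14; it finishes at 14 + 10 = day 24.
After electrical rough-in (finishes day 24, plus 1-day gap → day 25), drywall can start at day 25 and finishes at day 35.

35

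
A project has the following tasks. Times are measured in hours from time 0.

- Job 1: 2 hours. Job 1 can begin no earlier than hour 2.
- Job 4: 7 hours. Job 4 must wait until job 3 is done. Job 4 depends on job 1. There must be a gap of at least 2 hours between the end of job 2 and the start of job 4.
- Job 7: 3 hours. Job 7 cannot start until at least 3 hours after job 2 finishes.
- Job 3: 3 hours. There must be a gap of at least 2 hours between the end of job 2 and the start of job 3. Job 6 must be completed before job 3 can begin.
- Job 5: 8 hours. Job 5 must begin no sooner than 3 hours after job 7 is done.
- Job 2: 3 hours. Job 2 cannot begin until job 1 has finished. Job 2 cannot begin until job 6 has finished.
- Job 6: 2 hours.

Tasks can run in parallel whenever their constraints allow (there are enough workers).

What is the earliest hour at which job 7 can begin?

10

Job 6 can start immediately at hour 0; it finishes at hour 2.
Job 1 cannot begin until its own release at hour 2. It runs from hour 2 to 2 + 2 = hour 4.
For job 2: job 1 (finishes hour 4); job 6 (finishes hour 2). Taking the maximum gives a start of hour 4, and it finishes at 4 + 3 = hour 7.
Job 7 waits on job 2 (finishes hour 7, plus 3-hour gap → hour 10), so the earliest it can start is hour 10.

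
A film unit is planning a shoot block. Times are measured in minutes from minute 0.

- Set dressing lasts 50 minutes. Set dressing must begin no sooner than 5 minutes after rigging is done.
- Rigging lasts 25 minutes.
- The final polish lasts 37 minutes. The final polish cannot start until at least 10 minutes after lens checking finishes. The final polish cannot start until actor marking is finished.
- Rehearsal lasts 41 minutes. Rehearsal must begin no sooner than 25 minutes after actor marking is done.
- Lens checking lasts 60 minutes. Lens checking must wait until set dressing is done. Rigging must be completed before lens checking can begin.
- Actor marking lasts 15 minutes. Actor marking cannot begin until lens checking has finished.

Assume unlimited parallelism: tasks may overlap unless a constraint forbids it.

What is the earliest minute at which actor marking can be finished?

Rigging can start immediately at minute 0; it finishes at minute 25.
After rigging (finishes minute 25, plus 5-minute gap → minute 30), set dressing can start at minute 30 and finishes at minute 80.
Lens checking cannot start until set dressing (finishes minute 80); rigging (finishes minute 25). The controlling bound is minute 80, so lens checking finishes at 80 + 60 = minute 140.
After lens checking (finishes minute 140), actor marking can start at minute 140 and finishes at minute 155.

155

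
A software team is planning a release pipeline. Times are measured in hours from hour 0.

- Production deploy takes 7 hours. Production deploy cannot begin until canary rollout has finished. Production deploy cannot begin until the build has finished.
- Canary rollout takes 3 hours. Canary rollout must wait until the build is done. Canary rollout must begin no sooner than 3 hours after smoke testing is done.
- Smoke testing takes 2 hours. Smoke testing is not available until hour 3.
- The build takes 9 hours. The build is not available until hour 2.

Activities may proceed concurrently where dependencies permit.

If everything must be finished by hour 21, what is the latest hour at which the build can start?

To finish by hour 21, production deploy (duration 7) must start no later than hour 14.
Canary rollout feeds into production deploy (must start by hour 14); so canary rollout must finish by hour 14 and therefore start by hour 11.
The build must finish in time for canary rollout (must start by hour 11); production deploy (must start by hour 14). The tightest is hour 11, so the build must start by 11 − 9 = hour 2.

2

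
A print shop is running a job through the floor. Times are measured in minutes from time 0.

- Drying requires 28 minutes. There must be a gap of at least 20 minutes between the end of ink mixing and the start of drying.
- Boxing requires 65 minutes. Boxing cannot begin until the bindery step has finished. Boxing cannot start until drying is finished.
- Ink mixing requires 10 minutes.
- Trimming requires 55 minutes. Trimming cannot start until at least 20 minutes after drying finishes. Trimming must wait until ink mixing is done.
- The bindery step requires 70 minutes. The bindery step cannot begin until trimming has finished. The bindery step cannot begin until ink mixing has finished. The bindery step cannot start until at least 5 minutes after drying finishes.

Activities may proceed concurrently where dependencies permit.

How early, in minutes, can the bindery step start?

Ink mixing can start immediately at minute 0; it finishes at minute 10.
Drying cannot begin until ink mixing (finishes minute 10, plus 20-minute gap → minute 30). It runs from minute 30 to 30 + 28 = minute 58.
For trimming: drying (finishes minute 58, plus 20-minute gap → minute 78); ink mixing (finishes minute 10). Taking the maximum gives a start of minute 78, and it finishes at 78 + 55 = minute 133.
The bindery step waits on trimming (finishes minute 133); ink mixing (finishes minute 10); drying (finishes minute 58, plus 5-minute gap → minute 63). The latest of these is minute 133, which is the earliest the bindery step can start.

133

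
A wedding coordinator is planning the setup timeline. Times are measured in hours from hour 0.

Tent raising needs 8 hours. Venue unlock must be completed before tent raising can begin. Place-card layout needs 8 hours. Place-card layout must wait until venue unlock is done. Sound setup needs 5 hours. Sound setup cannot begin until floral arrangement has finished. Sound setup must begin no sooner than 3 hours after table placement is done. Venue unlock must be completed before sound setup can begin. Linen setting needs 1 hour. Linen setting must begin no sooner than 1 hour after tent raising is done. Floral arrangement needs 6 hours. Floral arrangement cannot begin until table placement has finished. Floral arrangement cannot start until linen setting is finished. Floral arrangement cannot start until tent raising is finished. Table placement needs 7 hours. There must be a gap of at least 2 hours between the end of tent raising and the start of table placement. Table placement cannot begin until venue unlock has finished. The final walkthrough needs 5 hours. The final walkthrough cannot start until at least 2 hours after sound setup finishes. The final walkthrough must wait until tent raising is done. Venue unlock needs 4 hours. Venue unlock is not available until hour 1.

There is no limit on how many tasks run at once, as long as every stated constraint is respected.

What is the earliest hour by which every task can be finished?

40

Venue unlock cannot begin until its own release at hour 1. It runs from hour 1 to 1 + 4 = hour 5.
After venue unlock (finishes hour 5), place-card layout can start at hour 5 and finishes at hour 13.
Tent raising waits on venue unlock (finishes hour 5), so it starts at hour 5 and finishes at 5 + 8 = hour 13.
Linen setting cannot begin until tent raising (finishes hour 13, plus 1-hour gap → hour 14). It runs from hour 14 to 14 + 1 = hour 15.
Table placement has to wait for tent raising (finishes hour 13, plus 2-hour gap → hour 15); venue unlock (finishes hour 5). The latest of these is hour 15, so table placement runs hour 15 to 15 + 7 = hour 22.
Floral arrangement needs all of table placement (finishes hour 22); linen setting (finishes hour 15); tent raising (finishes hour 13). That puts its earliest start at hour 22; it finishes at 22 + 6 = hour 28.
Sound setup cannot start until floral arrangement (finishes hour 28); table placement (finishes hour 22, plus 3-hour gap → hour 25); venue unlock (finishes hour 5). The controlling bound is hour 28, so sound setup finishes at 28 + 5 = hour 33.
The final walkthrough needs all of sound setup (finishes hour 33, plus 2-hour gap → hour 35); tent raising (finishes hour 13). That puts its earliest start at hour 35; it finishes at 35 + 5 = hour 40.
All tasks are finished once the last one completes. Finish times: Venue unlock at 5, Tent raising at 13, Table placement at 22, Linen setting at 15, Floral arrangement at 28, Sound setup at 33, Place-card layout at 13, The final walkthrough at 40. The latest is hour 40.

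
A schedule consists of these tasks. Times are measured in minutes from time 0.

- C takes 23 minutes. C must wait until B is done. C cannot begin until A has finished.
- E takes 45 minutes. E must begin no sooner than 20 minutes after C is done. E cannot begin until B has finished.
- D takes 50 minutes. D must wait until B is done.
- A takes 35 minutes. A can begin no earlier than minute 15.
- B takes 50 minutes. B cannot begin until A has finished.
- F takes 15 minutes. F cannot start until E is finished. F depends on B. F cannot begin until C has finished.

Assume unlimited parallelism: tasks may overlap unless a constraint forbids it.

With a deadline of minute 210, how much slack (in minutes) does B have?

After its own release at minute 15, A can start at minute 15 and finishes at minute 50.
B waits on A (finishes minute 50), so it starts at minute 50 and finishes at 50 + 50 = minute 100.

Working backward from the deadline:
F must finish by minute 210; it takes 15 minutes, so it must start by 210 − 15 = minute 195.
E has to be done before F (must start by minute 195). That means finishing by minute 195, i.e. starting by 195 − 45 = minute 150.
For C: E (must start by minute 150, minus 20-minute gap → minute 130); F (must start by minute 195). The most restrictive is minute 130; with a 23-minute duration, C must start by minute 107.
D has no dependents, so it just needs to finish by minute 210. Starting by 210 − 50 = minute 160 achieves that.
B must finish in time for C (must start by minute 107); D (must start by minute 160); E (must start by minute 150); F (must start by minute 195). The tightest is minute 107, so B must start by 107 − 50 = minute 57.
So B can start as early as minute 50 and as late as minute 57, giving 57 − 50 = 7 minutes of slack.

7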